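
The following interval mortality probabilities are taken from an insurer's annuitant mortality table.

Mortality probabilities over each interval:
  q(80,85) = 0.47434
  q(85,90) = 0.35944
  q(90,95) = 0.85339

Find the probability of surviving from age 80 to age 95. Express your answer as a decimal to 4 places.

Chaining the interval survival probabilities: (1 − 0.47434) × (1 − 0.35944) × (1 − 0.85339).
= 0.52566 × 0.64056 × 0.14661 = 0.049366.

0.0494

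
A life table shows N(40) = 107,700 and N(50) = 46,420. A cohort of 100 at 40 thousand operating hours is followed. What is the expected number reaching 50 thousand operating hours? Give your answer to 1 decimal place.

The relevant probability is 46,420/107,700 = 0.431012.
Expected number = 100 × 0.431012 = 43.1.

43.1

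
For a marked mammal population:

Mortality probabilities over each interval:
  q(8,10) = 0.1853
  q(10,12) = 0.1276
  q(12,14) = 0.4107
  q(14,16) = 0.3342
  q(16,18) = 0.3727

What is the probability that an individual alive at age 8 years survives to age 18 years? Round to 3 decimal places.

Chaining the interval survival probabilities: (1 − 0.1853) × (1 − 0.1276) × (1 − 0.4107) × (1 − 0.3342) × (1 − 0.3727).
= 0.8147 × 0.8724 × 0.5893 × 0.6658 × 0.6273 = 0.174932.

0.175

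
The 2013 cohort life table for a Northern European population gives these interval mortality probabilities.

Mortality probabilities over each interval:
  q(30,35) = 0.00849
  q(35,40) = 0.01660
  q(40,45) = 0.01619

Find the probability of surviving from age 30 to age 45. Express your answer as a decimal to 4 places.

0.9593

The overall survival probability is (1 − 0.00849) × (1 − 0.01660) × (1 − 0.01619).
= 0.99151 × 0.98340 × 0.98381 = 0.959265.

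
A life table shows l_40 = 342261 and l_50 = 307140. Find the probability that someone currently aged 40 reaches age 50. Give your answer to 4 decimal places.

0.8974

The conditional survival probability is l_50/l_40 = 307140/342261 = 0.897385.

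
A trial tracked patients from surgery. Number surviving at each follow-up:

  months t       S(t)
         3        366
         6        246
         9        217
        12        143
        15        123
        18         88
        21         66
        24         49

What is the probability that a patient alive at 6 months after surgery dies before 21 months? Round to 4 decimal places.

0.7317

P(die before 21 | alive at 6) = 1 − S(21)/S(6) = 1 − 66/246 = (180)/246 = 0.731707.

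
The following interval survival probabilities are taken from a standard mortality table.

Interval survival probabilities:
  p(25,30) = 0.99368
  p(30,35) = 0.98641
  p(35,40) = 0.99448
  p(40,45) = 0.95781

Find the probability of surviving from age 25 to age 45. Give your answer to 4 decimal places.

0.9336

P(survive 25→45) = 0.99368 × 0.98641 × 0.99448 × 0.95781.
= 0.933640.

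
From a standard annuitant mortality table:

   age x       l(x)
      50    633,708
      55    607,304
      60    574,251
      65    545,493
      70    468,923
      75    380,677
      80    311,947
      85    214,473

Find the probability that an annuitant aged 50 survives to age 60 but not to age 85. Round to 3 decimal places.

0.568

This is the probability of reaching 60 but not 85, conditional on being alive at 50: (l(60) − l(85)) / l(50).
= (574,251 − 214,473) / 633,708 = 359,778 / 633,708 = 0.567735.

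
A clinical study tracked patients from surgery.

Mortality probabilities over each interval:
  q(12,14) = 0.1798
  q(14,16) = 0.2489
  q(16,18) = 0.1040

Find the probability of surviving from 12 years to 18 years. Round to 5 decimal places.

0.55198

Chaining the interval survival probabilities: (1 − 0.1798) × (1 − 0.2489) × (1 − 0.1040).
= 0.8202 × 0.7511 × 0.8960 = 0.551983.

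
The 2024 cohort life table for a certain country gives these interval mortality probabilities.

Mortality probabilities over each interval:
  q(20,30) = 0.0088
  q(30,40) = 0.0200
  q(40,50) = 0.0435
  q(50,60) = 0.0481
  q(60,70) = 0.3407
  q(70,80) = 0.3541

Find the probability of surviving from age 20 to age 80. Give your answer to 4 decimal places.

0.3766

The overall survival probability is (1 − 0.0088) × (1 − 0.0200) × (1 − 0.0435) × (1 − 0.0481) × (1 − 0.3407) × (1 − 0.3541).
= 0.9912 × 0.9800 × 0.9565 × 0.9519 × 0.6593 × 0.6459 = 0.376628.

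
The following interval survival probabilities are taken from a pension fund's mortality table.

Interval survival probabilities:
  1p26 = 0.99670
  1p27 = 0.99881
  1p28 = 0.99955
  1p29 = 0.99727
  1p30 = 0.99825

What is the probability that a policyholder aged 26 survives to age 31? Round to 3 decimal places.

5p26 = 0.99670 × 0.99881 × 0.99955 × 0.99727 × 0.99825.
= 0.990613.

0.991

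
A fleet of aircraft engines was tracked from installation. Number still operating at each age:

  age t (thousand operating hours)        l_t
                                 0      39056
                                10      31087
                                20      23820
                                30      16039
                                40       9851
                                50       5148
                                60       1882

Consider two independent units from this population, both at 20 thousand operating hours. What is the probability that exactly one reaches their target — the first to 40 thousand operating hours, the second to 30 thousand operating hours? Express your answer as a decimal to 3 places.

0.530

p₁ = l_40/l_20 = 9851/23820 = 0.413560; p₂ = l_30/l_20 = 16039/23820 = 0.673342.
P(exactly one) = p₁(1−p₂) + (1−p₁)p₂ = 0.135093 + 0.394875 = 0.529967.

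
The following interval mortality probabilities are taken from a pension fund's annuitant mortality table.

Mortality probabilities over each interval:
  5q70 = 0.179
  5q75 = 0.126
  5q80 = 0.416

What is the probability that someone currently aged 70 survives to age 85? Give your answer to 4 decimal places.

0.4191

The overall survival probability is (1 − 0.179) × (1 − 0.126) × (1 − 0.416).
= 0.821 × 0.874 × 0.584 = 0.419052.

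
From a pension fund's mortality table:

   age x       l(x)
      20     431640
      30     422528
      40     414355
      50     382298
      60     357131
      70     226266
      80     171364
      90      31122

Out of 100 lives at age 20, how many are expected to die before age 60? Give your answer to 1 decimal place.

17.3

The relevant probability is 1 − 357131/431640 = 0.172618.
Expected number = 100 × 0.172618 = 17.3.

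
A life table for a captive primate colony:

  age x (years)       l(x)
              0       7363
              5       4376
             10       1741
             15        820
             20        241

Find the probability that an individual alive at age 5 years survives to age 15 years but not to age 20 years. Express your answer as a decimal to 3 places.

This is the probability of reaching 15 but not 20, conditional on being alive at 5: (l(15) − l(20)) / l(5).
= (820 − 241) / 4376 = 579 / 4376 = 0.132313.

0.132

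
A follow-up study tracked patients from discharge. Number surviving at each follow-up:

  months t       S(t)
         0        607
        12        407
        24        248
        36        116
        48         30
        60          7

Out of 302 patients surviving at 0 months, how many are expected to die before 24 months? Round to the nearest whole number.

179

The relevant probability is 1 − 248/607 = 0.591433.
Expected number = 302 × 0.591433 = 179.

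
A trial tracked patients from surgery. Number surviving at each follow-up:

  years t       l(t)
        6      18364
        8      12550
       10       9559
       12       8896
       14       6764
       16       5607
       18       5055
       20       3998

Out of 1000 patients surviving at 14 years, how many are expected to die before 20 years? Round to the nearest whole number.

409

The relevant probability is 1 − 3998/6764 = 0.408930.
Expected number = 1000 × 0.408930 = 409.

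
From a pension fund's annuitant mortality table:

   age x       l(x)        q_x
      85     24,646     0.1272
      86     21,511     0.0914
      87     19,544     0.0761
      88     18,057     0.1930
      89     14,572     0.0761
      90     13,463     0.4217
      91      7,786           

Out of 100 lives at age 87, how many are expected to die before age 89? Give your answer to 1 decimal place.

25.4

The relevant probability is 1 − 14,572/19,544 = 0.254400.
Expected number = 100 × 0.254400 = 25.4.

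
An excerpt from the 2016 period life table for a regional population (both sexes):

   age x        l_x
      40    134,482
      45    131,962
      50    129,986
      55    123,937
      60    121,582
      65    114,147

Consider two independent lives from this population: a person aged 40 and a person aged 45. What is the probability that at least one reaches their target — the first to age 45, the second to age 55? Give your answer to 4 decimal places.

0.9989

p₁ = l_45/l_40 = 131,962/134,482 = 0.981261; p₂ = l_55/l_45 = 123,937/131,962 = 0.939187.
P(at least one) = 1 − (1−p₁)(1−p₂) = 1 − 0.018739 × 0.060813 = 0.998860.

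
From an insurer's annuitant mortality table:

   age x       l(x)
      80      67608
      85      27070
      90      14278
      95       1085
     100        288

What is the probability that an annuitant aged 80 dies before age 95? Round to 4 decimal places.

0.9840

P(die before 95 | alive at 80) = 1 − l(95)/l(80) = 1 − 1085/67608 = (66523)/67608 = 0.983952.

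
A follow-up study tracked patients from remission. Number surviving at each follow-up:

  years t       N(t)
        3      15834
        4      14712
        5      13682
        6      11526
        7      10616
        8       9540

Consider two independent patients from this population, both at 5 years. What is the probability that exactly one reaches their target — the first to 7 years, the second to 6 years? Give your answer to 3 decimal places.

0.311

p₁ = N(7)/N(5) = 10616/13682 = 0.775910; p₂ = N(6)/N(5) = 11526/13682 = 0.842421.
P(exactly one) = p₁(1−p₂) + (1−p₁)p₂ = 0.122267 + 0.188778 = 0.311045.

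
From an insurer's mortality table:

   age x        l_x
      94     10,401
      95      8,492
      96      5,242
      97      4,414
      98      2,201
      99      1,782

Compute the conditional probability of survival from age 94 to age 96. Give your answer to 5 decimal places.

The conditional survival probability is l_96/l_94 = 5,242/10,401 = 0.503990.

0.50399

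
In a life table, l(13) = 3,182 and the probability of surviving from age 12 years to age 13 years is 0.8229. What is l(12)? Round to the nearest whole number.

3867

l(12) = l(13) / p = 3,182 / 0.8229 = 3867.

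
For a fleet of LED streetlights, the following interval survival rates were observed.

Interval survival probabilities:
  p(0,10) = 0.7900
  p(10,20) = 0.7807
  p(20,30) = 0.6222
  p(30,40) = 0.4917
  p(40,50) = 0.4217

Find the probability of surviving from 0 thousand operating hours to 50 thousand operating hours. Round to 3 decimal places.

0.080

The overall survival probability is 0.7900 × 0.7807 × 0.6222 × 0.4917 × 0.4217.
= 0.079569.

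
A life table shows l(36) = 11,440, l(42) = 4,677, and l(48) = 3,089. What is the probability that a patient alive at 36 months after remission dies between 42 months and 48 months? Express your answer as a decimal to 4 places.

This is the probability of reaching 42 but not 48, conditional on being alive at 36: (l(42) − l(48)) / l(36).
= (4,677 − 3,089) / 11,440 = 1,588 / 11,440 = 0.138811.

0.1388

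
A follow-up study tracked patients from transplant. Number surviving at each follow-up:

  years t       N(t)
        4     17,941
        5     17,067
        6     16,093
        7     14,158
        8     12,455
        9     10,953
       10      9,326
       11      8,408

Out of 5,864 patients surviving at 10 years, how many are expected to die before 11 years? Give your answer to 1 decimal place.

The relevant probability is 1 − 8,408/9,326 = 0.098434.
Expected number = 5,864 × 0.098434 = 577.2.

577.2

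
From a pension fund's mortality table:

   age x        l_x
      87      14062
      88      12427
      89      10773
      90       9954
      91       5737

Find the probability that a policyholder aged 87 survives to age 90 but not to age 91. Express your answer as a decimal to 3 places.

0.300

We want 3|1q87 = (l_90 − l_91)/l_87.
This is the probability of reaching 90 but not 91, conditional on being alive at 87: (l_90 − l_91) / l_87.
= (9954 − 5737) / 14062 = 4217 / 14062 = 0.299886.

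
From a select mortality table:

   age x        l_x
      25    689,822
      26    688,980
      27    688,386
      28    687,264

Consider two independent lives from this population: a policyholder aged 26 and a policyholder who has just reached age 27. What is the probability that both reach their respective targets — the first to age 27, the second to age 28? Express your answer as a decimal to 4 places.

0.9975

p₁ = l_27/l_26 = 688,386/688,980 = 0.999138; p₂ = l_28/l_27 = 687,264/688,386 = 0.998370.
P(both) = p₁ × p₂ = 0.999138 × 0.998370 = 0.997509.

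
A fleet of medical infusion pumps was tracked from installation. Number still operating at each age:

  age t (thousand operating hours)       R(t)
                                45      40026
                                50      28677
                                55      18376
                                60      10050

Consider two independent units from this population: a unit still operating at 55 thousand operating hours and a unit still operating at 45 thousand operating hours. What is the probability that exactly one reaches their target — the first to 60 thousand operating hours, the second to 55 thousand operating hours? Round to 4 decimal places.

0.5038

p₁ = R(60)/R(55) = 10050/18376 = 0.546909; p₂ = R(55)/R(45) = 18376/40026 = 0.459102.
P(exactly one) = p₁(1−p₂) + (1−p₁)p₂ = 0.295822 + 0.208015 = 0.503837.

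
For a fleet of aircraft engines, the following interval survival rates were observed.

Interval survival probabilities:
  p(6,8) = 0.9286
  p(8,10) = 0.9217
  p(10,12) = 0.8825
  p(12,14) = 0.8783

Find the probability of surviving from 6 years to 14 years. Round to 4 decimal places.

Chaining the interval survival probabilities: 0.9286 × 0.9217 × 0.8825 × 0.8783.
= 0.663401.

0.6634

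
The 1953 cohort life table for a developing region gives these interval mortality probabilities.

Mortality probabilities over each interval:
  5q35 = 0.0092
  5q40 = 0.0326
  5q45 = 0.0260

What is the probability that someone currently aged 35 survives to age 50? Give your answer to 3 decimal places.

Chaining the interval survival probabilities: (1 − 0.0092) × (1 − 0.0326) × (1 − 0.0260).
= 0.9908 × 0.9674 × 0.9740 = 0.933579.

0.934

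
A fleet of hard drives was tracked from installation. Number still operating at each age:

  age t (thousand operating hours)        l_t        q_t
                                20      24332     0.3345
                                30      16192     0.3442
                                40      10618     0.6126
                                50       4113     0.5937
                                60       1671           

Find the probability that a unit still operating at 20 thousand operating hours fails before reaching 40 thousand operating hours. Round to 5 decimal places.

P(fail before 40 | operational at 20) = 1 − l_40/l_20 = 1 − 10618/24332 = (13714)/24332 = 0.563620.

0.56362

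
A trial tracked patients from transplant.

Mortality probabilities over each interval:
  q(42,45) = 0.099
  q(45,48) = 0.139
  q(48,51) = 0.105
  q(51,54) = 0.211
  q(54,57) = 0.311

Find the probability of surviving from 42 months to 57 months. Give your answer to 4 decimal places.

0.3774

The overall survival probability is (1 − 0.099) × (1 − 0.139) × (1 − 0.105) × (1 − 0.211) × (1 − 0.311).
= 0.901 × 0.861 × 0.895 × 0.789 × 0.689 = 0.377439.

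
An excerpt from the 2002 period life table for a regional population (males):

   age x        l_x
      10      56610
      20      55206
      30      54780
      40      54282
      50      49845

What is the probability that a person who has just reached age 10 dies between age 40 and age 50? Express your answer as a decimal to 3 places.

0.078

We want 30|10q10 = (l_40 − l_50)/l_10.
This is the probability of reaching 40 but not 50, conditional on being alive at 10: (l_40 − l_50) / l_10.
= (54282 − 49845) / 56610 = 4437 / 56610 = 0.078378.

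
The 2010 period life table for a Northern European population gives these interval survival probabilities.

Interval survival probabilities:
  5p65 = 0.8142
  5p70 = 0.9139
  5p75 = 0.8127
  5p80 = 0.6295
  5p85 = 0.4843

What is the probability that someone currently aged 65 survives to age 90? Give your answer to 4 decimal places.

Survival from 65 to 90 is the product of surviving each interval: 0.8142 × 0.9139 × 0.8127 × 0.6295 × 0.4843.
= 0.184362.

0.1844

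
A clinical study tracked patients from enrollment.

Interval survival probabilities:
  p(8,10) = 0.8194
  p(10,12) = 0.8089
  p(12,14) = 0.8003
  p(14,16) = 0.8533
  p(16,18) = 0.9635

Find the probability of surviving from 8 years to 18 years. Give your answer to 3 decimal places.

0.436

Survival from 8 to 18 is the product of surviving each interval: 0.8194 × 0.8089 × 0.8003 × 0.8533 × 0.9635.
= 0.436111.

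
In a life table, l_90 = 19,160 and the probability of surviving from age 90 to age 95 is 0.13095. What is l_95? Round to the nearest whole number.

2509

l_95 = l_90 × p = 19,160 × 0.13095 = 2509.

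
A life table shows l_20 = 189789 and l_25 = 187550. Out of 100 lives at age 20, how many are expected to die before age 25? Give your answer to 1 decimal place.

The relevant probability is 1 − 187550/189789 = 0.011797.
Expected number = 100 × 0.011797 = 1.2.

1.2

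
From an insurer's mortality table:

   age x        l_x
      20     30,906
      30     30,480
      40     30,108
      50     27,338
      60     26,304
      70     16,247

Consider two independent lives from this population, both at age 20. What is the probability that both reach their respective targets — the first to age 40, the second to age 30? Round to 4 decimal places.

0.9608

p₁ = l_40/l_20 = 30,108/30,906 = 0.974180; p₂ = l_30/l_20 = 30,480/30,906 = 0.986216.
P(both) = p₁ × p₂ = 0.974180 × 0.986216 = 0.960752.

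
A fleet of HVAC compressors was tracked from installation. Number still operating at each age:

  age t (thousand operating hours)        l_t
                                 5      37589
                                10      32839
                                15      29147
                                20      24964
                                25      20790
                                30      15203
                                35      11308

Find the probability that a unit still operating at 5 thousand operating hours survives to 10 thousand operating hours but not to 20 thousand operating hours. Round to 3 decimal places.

0.210

This is the probability of reaching 10 but not 20, conditional on being operational at 5: (l_10 − l_20) / l_5.
= (32839 − 24964) / 37589 = 7875 / 37589 = 0.209503.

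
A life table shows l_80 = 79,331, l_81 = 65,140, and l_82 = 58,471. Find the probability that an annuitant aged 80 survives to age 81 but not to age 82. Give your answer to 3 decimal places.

0.084

We want 1|1q80 = (l_81 − l_82)/l_80.
This is the probability of reaching 81 but not 82, conditional on being alive at 80: (l_81 − l_82) / l_80.
= (65,140 − 58,471) / 79,331 = 6,669 / 79,331 = 0.084065.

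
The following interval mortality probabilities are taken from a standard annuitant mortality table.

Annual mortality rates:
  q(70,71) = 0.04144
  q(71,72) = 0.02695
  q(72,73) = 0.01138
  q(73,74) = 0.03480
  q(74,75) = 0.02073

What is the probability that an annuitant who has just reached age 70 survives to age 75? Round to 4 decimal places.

0.8716

The overall survival probability is (1 − 0.04144) × (1 − 0.02695) × (1 − 0.01138) × (1 − 0.03480) × (1 − 0.02073).
= 0.95856 × 0.97305 × 0.98862 × 0.96520 × 0.97927 = 0.871573.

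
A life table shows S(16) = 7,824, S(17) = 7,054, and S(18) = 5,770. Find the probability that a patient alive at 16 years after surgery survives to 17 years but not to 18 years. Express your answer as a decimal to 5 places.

0.16411

This is the probability of reaching 17 but not 18, conditional on being alive at 16: (S(17) − S(18)) / S(16).
= (7,054 − 5,770) / 7,824 = 1,284 / 7,824 = 0.164110.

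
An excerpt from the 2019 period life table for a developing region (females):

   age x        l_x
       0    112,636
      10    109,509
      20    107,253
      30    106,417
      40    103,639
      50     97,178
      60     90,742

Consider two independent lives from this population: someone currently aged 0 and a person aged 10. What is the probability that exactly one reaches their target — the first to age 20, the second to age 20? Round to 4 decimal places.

0.0664

p₁ = l_20/l_0 = 107,253/112,636 = 0.952209; p₂ = l_20/l_10 = 107,253/109,509 = 0.979399.
P(exactly one) = p₁(1−p₂) + (1−p₁)p₂ = 0.019616 + 0.046806 = 0.066423.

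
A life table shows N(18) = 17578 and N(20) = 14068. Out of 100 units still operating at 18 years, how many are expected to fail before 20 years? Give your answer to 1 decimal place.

20.0

The relevant probability is 1 − 14068/17578 = 0.199681.
Expected number = 100 × 0.199681 = 20.0.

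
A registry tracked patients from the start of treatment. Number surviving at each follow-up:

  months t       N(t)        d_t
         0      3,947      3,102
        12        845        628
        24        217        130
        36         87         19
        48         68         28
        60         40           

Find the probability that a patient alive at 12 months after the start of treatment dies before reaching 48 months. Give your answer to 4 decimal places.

0.9195

P(die before 48 | alive at 12) = 1 − N(48)/N(12) = 1 − 68/845 = (777)/845 = 0.919527.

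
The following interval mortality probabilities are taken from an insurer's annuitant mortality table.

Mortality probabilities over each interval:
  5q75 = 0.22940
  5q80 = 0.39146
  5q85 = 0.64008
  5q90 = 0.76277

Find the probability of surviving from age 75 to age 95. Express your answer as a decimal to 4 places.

0.0400

The overall survival probability is (1 − 0.22940) × (1 − 0.39146) × (1 − 0.64008) × (1 − 0.76277).
= 0.77060 × 0.60854 × 0.35992 × 0.23723 = 0.040040.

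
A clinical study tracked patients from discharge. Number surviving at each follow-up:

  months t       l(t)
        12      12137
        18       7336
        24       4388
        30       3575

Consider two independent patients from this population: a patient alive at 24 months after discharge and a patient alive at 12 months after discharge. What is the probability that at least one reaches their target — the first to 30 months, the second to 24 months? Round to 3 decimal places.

0.882

p₁ = l(30)/l(24) = 3575/4388 = 0.814722; p₂ = l(24)/l(12) = 4388/12137 = 0.361539.
P(at least one) = 1 − (1−p₁)(1−p₂) = 1 − 0.185278 × 0.638461 = 0.881707.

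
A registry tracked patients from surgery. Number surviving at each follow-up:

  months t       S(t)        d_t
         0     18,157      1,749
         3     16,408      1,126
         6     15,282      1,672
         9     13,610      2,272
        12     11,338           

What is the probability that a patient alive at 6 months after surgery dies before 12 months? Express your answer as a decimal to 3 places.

0.258

P(die before 12 | alive at 6) = 1 − S(12)/S(6) = 1 − 11,338/15,282 = (3,944)/15,282 = 0.258081.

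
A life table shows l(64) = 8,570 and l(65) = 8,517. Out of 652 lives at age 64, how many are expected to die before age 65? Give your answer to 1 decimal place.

The relevant probability is 1 − 8,517/8,570 = 0.006184.
Expected number = 652 × 0.006184 = 4.0.

4.0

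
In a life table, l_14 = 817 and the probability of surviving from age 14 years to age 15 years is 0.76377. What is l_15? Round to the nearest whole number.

624

l_15 = l_14 × p = 817 × 0.76377 = 624.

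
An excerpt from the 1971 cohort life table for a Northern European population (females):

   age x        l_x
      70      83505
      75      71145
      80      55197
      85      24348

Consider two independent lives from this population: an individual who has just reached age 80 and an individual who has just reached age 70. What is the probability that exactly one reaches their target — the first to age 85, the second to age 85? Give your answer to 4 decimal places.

0.4755

p₁ = l_85/l_80 = 24348/55197 = 0.441111; p₂ = l_85/l_70 = 24348/83505 = 0.291575.
P(exactly one) = p₁(1−p₂) + (1−p₁)p₂ = 0.312494 + 0.162958 = 0.475452.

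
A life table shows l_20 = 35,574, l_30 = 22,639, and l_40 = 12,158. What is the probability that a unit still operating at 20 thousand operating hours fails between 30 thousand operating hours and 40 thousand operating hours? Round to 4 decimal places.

This is the probability of reaching 30 but not 40, conditional on being operational at 20: (l_30 − l_40) / l_20.
= (22,639 − 12,158) / 35,574 = 10,481 / 35,574 = 0.294625.

0.2946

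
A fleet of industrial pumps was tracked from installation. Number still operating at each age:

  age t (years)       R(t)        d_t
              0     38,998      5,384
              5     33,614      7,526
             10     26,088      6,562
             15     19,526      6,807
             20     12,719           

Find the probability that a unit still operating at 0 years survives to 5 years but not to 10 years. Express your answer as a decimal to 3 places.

0.193

This is the probability of reaching 5 but not 10, conditional on being operational at 0: (R(5) − R(10)) / R(0).
= (33,614 − 26,088) / 38,998 = 7,526 / 38,998 = 0.192984.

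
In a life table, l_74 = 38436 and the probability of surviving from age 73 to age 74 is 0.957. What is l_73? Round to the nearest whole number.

40163

l_73 = l_74 / p = 38436 / 0.957 = 40163.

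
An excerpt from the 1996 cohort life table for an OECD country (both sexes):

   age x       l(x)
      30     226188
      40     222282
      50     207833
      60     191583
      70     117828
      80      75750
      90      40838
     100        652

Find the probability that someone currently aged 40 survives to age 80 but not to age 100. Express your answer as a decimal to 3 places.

This is the probability of reaching 80 but not 100, conditional on being alive at 40: (l(80) − l(100)) / l(40).
= (75750 − 652) / 222282 = 75098 / 222282 = 0.337850.

0.338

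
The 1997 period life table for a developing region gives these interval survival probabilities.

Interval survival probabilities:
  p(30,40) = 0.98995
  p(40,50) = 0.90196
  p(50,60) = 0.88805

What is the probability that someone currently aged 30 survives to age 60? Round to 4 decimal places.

0.7929

Chaining the interval survival probabilities: 0.98995 × 0.90196 × 0.88805.
= 0.792936.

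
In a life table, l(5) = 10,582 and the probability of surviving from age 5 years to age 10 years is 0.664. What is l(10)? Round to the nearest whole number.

7026

l(10) = l(5) × p = 10,582 × 0.664 = 7026.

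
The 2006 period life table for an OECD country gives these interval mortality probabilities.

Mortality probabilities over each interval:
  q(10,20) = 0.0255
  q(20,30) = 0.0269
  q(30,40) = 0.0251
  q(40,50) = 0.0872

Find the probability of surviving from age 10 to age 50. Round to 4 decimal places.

0.8439

P(survive 10→50) = (1 − 0.0255) × (1 − 0.0269) × (1 − 0.0251) × (1 − 0.0872).
= 0.9745 × 0.9731 × 0.9749 × 0.9128 = 0.843869.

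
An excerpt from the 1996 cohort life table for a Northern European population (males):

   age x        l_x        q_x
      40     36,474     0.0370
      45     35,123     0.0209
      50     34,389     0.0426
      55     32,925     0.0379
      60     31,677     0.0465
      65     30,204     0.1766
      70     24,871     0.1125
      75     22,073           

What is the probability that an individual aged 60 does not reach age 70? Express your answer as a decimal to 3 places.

P(die before 70 | alive at 60) = 1 − l_70/l_60 = 1 − 24,871/31,677 = (6,806)/31,677 = 0.214856.

0.215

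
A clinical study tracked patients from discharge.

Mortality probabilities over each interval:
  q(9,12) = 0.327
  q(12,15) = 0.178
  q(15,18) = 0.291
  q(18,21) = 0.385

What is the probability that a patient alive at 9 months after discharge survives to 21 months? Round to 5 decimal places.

0.24122

P(survive 9→21) = (1 − 0.327) × (1 − 0.178) × (1 − 0.291) × (1 − 0.385).
= 0.673 × 0.822 × 0.709 × 0.615 = 0.241217.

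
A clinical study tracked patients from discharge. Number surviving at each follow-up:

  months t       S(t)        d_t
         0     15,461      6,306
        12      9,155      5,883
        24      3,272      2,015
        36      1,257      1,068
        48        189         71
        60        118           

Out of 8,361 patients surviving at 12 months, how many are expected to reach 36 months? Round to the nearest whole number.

1148

The relevant probability is 1,257/9,155 = 0.137302.
Expected number = 8,361 × 0.137302 = 1148.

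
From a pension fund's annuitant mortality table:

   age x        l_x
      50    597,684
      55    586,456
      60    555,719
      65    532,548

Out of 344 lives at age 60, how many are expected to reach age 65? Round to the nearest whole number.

The relevant probability is 532,548/555,719 = 0.958304.
Expected number = 344 × 0.958304 = 330.

330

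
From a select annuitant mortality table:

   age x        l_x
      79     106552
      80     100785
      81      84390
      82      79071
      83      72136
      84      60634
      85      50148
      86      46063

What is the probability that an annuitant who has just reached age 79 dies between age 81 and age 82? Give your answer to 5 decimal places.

We want 2|1q79 = (l_81 − l_82)/l_79.
This is the probability of reaching 81 but not 82, conditional on being alive at 79: (l_81 − l_82) / l_79.
= (84390 − 79071) / 106552 = 5319 / 106552 = 0.049919.

0.04992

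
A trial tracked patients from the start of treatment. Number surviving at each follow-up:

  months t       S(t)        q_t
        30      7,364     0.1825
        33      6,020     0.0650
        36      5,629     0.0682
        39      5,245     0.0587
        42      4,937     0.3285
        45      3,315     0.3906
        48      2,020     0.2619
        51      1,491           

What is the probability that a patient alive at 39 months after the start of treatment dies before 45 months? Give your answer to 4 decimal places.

0.3680

P(die before 45 | alive at 39) = 1 − S(45)/S(39) = 1 − 3,315/5,245 = (1,930)/5,245 = 0.367969.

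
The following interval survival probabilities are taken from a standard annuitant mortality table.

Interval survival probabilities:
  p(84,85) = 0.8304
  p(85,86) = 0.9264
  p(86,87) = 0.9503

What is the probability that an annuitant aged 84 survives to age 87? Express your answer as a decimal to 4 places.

0.7310

Survival from 84 to 87 is the product of surviving each interval: 0.8304 × 0.9264 × 0.9503.
= 0.731049.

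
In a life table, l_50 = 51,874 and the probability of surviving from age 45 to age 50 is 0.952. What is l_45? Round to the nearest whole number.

l_45 = l_50 / p = 51,874 / 0.952 = 54489.

54489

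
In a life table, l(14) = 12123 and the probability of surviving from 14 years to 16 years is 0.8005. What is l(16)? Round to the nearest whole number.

9704

l(16) = l(14) × p = 12123 × 0.8005 = 9704.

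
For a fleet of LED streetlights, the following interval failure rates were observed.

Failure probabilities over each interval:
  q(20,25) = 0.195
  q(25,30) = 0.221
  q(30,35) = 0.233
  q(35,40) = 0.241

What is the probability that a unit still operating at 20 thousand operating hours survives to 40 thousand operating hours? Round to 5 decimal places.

The overall survival probability is (1 − 0.195) × (1 − 0.221) × (1 − 0.233) × (1 − 0.241).
= 0.805 × 0.779 × 0.767 × 0.759 = 0.365065.

0.36507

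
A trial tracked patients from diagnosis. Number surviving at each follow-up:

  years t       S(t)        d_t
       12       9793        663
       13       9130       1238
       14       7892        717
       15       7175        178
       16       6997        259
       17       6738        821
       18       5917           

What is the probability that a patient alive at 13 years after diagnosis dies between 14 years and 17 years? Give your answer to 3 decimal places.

This is the probability of reaching 14 but not 17, conditional on being alive at 13: (S(14) − S(17)) / S(13).
= (7892 − 6738) / 9130 = 1154 / 9130 = 0.126396.

0.126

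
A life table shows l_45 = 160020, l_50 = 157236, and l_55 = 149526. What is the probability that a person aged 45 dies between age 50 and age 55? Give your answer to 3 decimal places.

0.048

This is the probability of reaching 50 but not 55, conditional on being alive at 45: (l_50 − l_55) / l_45.
= (157236 − 149526) / 160020 = 7710 / 160020 = 0.048181.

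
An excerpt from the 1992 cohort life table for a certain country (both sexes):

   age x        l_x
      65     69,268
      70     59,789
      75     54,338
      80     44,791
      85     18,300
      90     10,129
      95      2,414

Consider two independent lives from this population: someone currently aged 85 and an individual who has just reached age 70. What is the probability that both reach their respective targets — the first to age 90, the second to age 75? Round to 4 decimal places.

0.5030

p₁ = l_90/l_85 = 10,129/18,300 = 0.553497; p₂ = l_75/l_70 = 54,338/59,789 = 0.908829.
P(both) = p₁ × p₂ = 0.553497 × 0.908829 = 0.503034.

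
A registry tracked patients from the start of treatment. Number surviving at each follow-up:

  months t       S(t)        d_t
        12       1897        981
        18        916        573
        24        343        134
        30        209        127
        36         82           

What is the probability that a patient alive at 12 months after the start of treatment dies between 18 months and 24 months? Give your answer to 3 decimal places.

This is the probability of reaching 18 but not 24, conditional on being alive at 12: (S(18) − S(24)) / S(12).
= (916 − 343) / 1897 = 573 / 1897 = 0.302056.

0.302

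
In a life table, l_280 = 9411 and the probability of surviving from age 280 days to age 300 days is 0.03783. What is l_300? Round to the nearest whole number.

356

l_300 = l_280 × p = 9411 × 0.03783 = 356.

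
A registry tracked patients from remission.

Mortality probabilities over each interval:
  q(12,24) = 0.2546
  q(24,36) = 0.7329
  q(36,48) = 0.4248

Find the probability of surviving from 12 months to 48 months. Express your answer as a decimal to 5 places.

0.11452

Survival from 12 to 48 is the product of surviving each interval: (1 − 0.2546) × (1 − 0.7329) × (1 − 0.4248).
= 0.7454 × 0.2671 × 0.5752 = 0.114520.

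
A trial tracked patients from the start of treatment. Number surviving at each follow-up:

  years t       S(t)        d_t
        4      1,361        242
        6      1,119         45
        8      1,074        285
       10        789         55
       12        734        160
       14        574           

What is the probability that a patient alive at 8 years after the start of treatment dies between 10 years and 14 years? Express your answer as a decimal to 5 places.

0.20019

This is the probability of reaching 10 but not 14, conditional on being alive at 8: (S(10) − S(14)) / S(8).
= (789 − 574) / 1,074 = 215 / 1,074 = 0.200186.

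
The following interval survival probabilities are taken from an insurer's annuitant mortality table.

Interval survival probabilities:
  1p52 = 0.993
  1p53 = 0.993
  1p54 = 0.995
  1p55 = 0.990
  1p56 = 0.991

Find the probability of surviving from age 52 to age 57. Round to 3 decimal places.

Chaining the interval survival probabilities: 0.993 × 0.993 × 0.995 × 0.990 × 0.991.
= 0.962566.

0.963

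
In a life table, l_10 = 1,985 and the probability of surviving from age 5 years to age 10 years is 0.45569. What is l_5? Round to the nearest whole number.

4356

l_5 = l_10 / p = 1,985 / 0.45569 = 4356.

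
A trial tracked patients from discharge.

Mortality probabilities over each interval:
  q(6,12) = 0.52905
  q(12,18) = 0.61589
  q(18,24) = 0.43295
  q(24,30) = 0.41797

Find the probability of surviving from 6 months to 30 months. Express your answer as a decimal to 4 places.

P(survive 6→30) = (1 − 0.52905) × (1 − 0.61589) × (1 − 0.43295) × (1 − 0.41797).
= 0.47095 × 0.38411 × 0.56705 × 0.58203 = 0.059703.

0.0597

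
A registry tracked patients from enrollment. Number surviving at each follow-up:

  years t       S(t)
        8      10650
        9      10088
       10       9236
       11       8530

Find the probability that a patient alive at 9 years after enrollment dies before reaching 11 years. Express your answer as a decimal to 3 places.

P(die before 11 | alive at 9) = 1 − S(11)/S(9) = 1 − 8530/10088 = (1558)/10088 = 0.154441.

0.154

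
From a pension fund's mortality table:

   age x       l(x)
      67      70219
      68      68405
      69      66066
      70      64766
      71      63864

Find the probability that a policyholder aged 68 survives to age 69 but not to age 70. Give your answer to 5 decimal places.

This is the probability of reaching 69 but not 70, conditional on being alive at 68: (l(69) − l(70)) / l(68).
= (66066 − 64766) / 68405 = 1300 / 68405 = 0.019004.

0.01900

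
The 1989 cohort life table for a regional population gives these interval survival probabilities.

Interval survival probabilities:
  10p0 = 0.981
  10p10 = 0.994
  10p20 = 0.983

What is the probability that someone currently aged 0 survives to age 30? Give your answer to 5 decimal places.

0.95854

Chaining the interval survival probabilities: 0.981 × 0.994 × 0.983.
= 0.958537.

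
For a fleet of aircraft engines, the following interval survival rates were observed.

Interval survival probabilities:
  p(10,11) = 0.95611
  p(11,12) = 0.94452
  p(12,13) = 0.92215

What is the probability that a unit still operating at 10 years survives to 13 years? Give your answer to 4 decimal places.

The overall survival probability is 0.95611 × 0.94452 × 0.92215.
= 0.832761.

0.8328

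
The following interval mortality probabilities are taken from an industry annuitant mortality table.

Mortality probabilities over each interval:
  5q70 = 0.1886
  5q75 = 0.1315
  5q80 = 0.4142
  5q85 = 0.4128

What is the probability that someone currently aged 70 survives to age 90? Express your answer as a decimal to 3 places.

0.242

20p70 = (1 − 0.1886) × (1 − 0.1315) × (1 − 0.4142) × (1 − 0.4128).
= 0.8114 × 0.8685 × 0.5858 × 0.5872 = 0.242404.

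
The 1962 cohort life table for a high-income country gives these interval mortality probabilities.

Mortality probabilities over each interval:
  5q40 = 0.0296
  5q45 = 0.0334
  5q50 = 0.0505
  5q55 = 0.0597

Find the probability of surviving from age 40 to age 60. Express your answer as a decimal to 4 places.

0.8375

Chaining the interval survival probabilities: (1 − 0.0296) × (1 − 0.0334) × (1 − 0.0505) × (1 − 0.0597).
= 0.9704 × 0.9666 × 0.9495 × 0.9403 = 0.837450.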